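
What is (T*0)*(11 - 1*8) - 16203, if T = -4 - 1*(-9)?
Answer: -16203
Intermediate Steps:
T = 5 (T = -4 + 9 = 5)
(T*0)*(11 - 1*8) - 16203 = (5*0)*(11 - 1*8) - 16203 = 0*(11 - 8) - 16203 = 0*3 - 16203 = 0 - 16203 = -16203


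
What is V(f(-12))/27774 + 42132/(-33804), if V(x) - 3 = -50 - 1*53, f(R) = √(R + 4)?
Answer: -1811041/1448877 ≈ -1.2500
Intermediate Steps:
f(R) = √(4 + R)
V(x) = -100 (V(x) = 3 + (-50 - 1*53) = 3 + (-50 - 53) = 3 - 103 = -100)
V(f(-12))/27774 + 42132/(-33804) = -100/27774 + 42132/(-33804) = -100*1/27774 + 42132*(-1/33804) = -50/13887 - 3511/2817 = -1811041/1448877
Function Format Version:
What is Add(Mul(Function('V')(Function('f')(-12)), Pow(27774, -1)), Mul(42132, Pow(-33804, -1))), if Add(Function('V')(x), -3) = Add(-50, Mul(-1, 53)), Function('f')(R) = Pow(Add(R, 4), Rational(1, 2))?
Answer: Rational(-1811041, 1448877) ≈ -1.2500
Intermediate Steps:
Function('f')(R) = Pow(Add(4, R), Rational(1, 2))
Function('V')(x) = -100 (Function('V')(x) = Add(3, Add(-50, Mul(-1, 53))) = Add(3, Add(-50, -53)) = Add(3, -103) = -100)
Add(Mul(Function('V')(Function('f')(-12)), Pow(27774, -1)), Mul(42132, Pow(-33804, -1))) = Add(Mul(-100, Pow(27774, -1)), Mul(42132, Pow(-33804, -1))) = Add(Mul(-100, Rational(1, 27774)), Mul(42132, Rational(-1, 33804))) = Add(Rational(-50, 13887), Rational(-3511, 2817)) = Rational(-1811041, 1448877)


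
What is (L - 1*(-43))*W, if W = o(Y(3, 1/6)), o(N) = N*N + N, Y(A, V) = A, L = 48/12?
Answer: 564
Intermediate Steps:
L = 4 (L = 48*(1/12) = 4)
o(N) = N + N**2 (o(N) = N**2 + N = N + N**2)
W = 12 (W = 3*(1 + 3) = 3*4 = 12)
(L - 1*(-43))*W = (4 - 1*(-43))*12 = (4 + 43)*12 = 47*12 = 564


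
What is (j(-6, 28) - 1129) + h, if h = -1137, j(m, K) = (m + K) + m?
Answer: -2250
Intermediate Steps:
j(m, K) = K + 2*m (j(m, K) = (K + m) + m = K + 2*m)
(j(-6, 28) - 1129) + h = ((28 + 2*(-6)) - 1129) - 1137 = ((28 - 12) - 1129) - 1137 = (16 - 1129) - 1137 = -1113 - 1137 = -2250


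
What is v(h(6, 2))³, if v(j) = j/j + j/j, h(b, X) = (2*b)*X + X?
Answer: 8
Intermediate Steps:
h(b, X) = X + 2*X*b (h(b, X) = 2*X*b + X = X + 2*X*b)
v(j) = 2 (v(j) = 1 + 1 = 2)
v(h(6, 2))³ = 2³ = 8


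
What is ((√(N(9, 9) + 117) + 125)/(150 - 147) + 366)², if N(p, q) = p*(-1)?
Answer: 1495837/9 + 4892*√3/3 ≈ 1.6903e+5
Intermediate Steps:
N(p, q) = -p
((√(N(9, 9) + 117) + 125)/(150 - 147) + 366)² = ((√(-1*9 + 117) + 125)/(150 - 147) + 366)² = ((√(-9 + 117) + 125)/3 + 366)² = ((√108 + 125)*(⅓) + 366)² = ((6*√3 + 125)*(⅓) + 366)² = ((125 + 6*√3)*(⅓) + 366)² = ((125/3 + 2*√3) + 366)² = (1223/3 + 2*√3)²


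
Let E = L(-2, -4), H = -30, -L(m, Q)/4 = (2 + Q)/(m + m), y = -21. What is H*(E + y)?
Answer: 690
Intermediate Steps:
L(m, Q) = -2*(2 + Q)/m (L(m, Q) = -4*(2 + Q)/(m + m) = -4*(2 + Q)/(2*m) = -4*(2 + Q)*1/(2*m) = -2*(2 + Q)/m)
E = -2 (E = 2*(-2 - 1*(-4))/(-2) = 2*(-½)*(-2 + 4) = 2*(-½)*2 = -2)
H*(E + y) = -30*(-2 - 21) = -30*(-23) = 690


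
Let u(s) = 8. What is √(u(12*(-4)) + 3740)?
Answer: 2*√937 ≈ 61.221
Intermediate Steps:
√(u(12*(-4)) + 3740) = √(8 + 3740) = √3748 = 2*√937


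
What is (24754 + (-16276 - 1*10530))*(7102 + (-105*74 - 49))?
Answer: 1471284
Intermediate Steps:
(24754 + (-16276 - 1*10530))*(7102 + (-105*74 - 49)) = (24754 + (-16276 - 10530))*(7102 + (-7770 - 49)) = (24754 - 26806)*(7102 - 7819) = -2052*(-717) = 1471284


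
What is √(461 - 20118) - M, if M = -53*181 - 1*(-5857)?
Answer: 3736 + I*√19657 ≈ 3736.0 + 140.2*I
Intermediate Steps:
M = -3736 (M = -9593 + 5857 = -3736)
√(461 - 20118) - M = √(461 - 20118) - 1*(-3736) = √(-19657) + 3736 = I*√19657 + 3736 = 3736 + I*√19657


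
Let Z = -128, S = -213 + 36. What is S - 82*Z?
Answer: 10319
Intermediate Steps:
S = -177
S - 82*Z = -177 - 82*(-128) = -177 + 10496 = 10319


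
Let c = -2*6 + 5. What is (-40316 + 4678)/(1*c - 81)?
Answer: 17819/44 ≈ 404.98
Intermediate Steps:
c = -7 (c = -12 + 5 = -7)
(-40316 + 4678)/(1*c - 81) = (-40316 + 4678)/(1*(-7) - 81) = -35638/(-7 - 81) = -35638/(-88) = -35638*(-1/88) = 17819/44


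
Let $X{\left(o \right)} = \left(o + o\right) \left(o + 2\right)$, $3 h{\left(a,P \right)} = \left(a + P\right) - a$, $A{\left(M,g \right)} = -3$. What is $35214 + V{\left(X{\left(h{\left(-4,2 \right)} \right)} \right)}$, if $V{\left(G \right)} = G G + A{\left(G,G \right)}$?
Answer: $\frac{2853115}{81} \approx 35224.0$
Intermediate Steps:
$h{\left(a,P \right)} = \frac{P}{3}$ ($h{\left(a,P \right)} = \frac{\left(a + P\right) - a}{3} = \frac{\left(P + a\right) - a}{3} = \frac{P}{3}$)
$X{\left(o \right)} = 2 o \left(2 + o\right)$
$V{\left(G \right)} = -3 + G^{2}$ ($V{\left(G \right)} = G G - 3 = G^{2} - 3 = -3 + G^{2}$)
$35214 + V{\left(X{\left(h{\left(-4,2 \right)} \right)} \right)} = 35214 - \left(3 - \left(2 \cdot \frac{1}{3} \cdot 2 \left(2 + \frac{1}{3} \cdot 2\right)\right)^{2}\right) = 35214 - \left(3 - \left(2 \cdot \frac{2}{3} \left(2 + \frac{2}{3}\right)\right)^{2}\right) = 35214 - \left(3 - \left(2 \cdot \frac{2}{3} \cdot \frac{8}{3}\right)^{2}\right) = 35214 - \left(3 - \left(\frac{32}{9}\right)^{2}\right) = 35214 + \left(-3 + \frac{1024}{81}\right) = 35214 + \frac{781}{81} = \frac{2853115}{81}$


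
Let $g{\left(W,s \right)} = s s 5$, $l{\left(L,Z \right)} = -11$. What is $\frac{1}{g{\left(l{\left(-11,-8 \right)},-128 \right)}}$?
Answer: $\frac{1}{81920} \approx 1.2207 \cdot 10^{-5}$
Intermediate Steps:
$g{\left(W,s \right)} = 5 s^{2}$ ($g{\left(W,s \right)} = s^{2} \cdot 5 = 5 s^{2}$)
$\frac{1}{g{\left(l{\left(-11,-8 \right)},-128 \right)}} = \frac{1}{5 \left(-128\right)^{2}} = \frac{1}{5 \cdot 16384} = \frac{1}{81920}$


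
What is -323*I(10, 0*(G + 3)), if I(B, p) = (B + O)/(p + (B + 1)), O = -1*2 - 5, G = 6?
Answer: -969/11 ≈ -88.091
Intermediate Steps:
O = -7 (O = -2 - 5 = -7)
I(B, p) = (-7 + B)/(1 + B + p) (I(B, p) = (B - 7)/(p + (B + 1)) = (-7 + B)/(p + (1 + B)) = (-7 + B)/(1 + B + p))
-323*I(10, 0*(G + 3)) = -323*(-7 + 10)/(1 + 10 + 0*(6 + 3)) = -323*3/(1 + 10 + 0*9) = -323*3/(1 + 10 + 0) = -323*3/11 = -969/11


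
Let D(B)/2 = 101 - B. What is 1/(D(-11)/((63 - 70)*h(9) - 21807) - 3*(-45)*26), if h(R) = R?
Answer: 10935/38381738 ≈ 0.00028490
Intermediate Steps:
D(B) = 202 - 2*B (D(B) = 2*(101 - B) = 202 - 2*B)
1/(D(-11)/((63 - 70)*h(9) - 21807) - 3*(-45)*26) = 1/((202 - 2*(-11))/((63 - 70)*9 - 21807) - 3*(-45)*26) = 1/((202 + 22)/(-7*9 - 21807) + 135*26) = 1/(224/(-63 - 21807) + 3510) = 1/(224/(-21870) + 3510) = 1/(224*(-1/21870) + 3510) = 1/(-112/10935 + 3510) = 1/(38381738/10935) = 10935/38381738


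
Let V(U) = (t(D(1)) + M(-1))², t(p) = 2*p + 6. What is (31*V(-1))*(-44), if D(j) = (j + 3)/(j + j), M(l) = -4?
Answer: -49104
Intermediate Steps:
D(j) = (3 + j)/(2*j) (D(j) = (3 + j)/((2*j)) = (3 + j)*(1/(2*j)) = (3 + j)/(2*j))
t(p) = 6 + 2*p
V(U) = 36 (V(U) = ((6 + 2*((½)*(3 + 1)/1)) - 4)² = ((6 + 2*((½)*1*4)) - 4)² = ((6 + 2*2) - 4)² = ((6 + 4) - 4)² = (10 - 4)² = 6² = 36)
(31*V(-1))*(-44) = (31*36)*(-44) = 1116*(-44) = -49104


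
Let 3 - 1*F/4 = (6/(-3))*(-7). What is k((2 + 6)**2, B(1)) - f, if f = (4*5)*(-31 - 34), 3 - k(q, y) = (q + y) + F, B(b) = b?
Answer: 1282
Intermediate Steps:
F = -44 (F = 12 - 4*6/(-3)*(-7) = 12 - 4*6*(-1/3)*(-7) = 12 - (-8)*(-7) = 12 - 4*14 = 12 - 56 = -44)
k(q, y) = 47 - q - y (k(q, y) = 3 - ((q + y) - 44) = 3 - (-44 + q + y) = 3 + (44 - q - y) = 47 - q - y)
f = -1300 (f = 20*(-65) = -1300)
k((2 + 6)**2, B(1)) - f = (47 - (2 + 6)**2 - 1*1) - 1*(-1300) = (47 - 1*8**2 - 1) + 1300 = (47 - 1*64 - 1) + 1300 = (47 - 64 - 1) + 1300 = -18 + 1300 = 1282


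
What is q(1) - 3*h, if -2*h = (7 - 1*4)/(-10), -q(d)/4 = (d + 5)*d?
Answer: -489/20 ≈ -24.450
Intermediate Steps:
q(d) = -4*d*(5 + d) (q(d) = -4*(d + 5)*d = -4*(5 + d)*d = -4*d*(5 + d))
h = 3/20 (h = -(7 - 1*4)/(2*(-10)) = -(7 - 4)*(-1)/(2*10) = -3*(-1)/(2*10) = -½*(-3/10) = 3/20 ≈ 0.15000)
q(1) - 3*h = -4*1*(5 + 1) - 3*3/20 = -4*1*6 - 9/20 = -24 - 9/20 = -489/20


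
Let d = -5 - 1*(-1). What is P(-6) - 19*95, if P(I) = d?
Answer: -1809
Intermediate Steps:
d = -4 (d = -5 + 1 = -4)
P(I) = -4
P(-6) - 19*95 = -4 - 19*95 = -4 - 1805 = -1809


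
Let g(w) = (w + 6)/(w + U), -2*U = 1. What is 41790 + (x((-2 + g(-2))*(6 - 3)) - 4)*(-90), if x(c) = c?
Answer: 43122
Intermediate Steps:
U = -½ (U = -½*1 = -½ ≈ -0.50000)
g(w) = (6 + w)/(-½ + w) (g(w) = (w + 6)/(w - ½) = (6 + w)/(-½ + w))
41790 + (x((-2 + g(-2))*(6 - 3)) - 4)*(-90) = 41790 + ((-2 + 2*(6 - 2)/(-1 + 2*(-2)))*(6 - 3) - 4)*(-90) = 41790 + ((-2 + 2*4/(-1 - 4))*3 - 4)*(-90) = 41790 + ((-2 + 2*4/(-5))*3 - 4)*(-90) = 41790 + ((-2 + 2*(-⅕)*4)*3 - 4)*(-90) = 41790 + ((-2 - 8/5)*3 - 4)*(-90) = 41790 + (-18/5*3 - 4)*(-90) = 41790 + (-54/5 - 4)*(-90) = 41790 - 74/5*(-90) = 41790 + 1332 = 43122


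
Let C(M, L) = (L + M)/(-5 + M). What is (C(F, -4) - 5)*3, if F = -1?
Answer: -25/2 ≈ -12.500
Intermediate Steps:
C(M, L) = (L + M)/(-5 + M)
(C(F, -4) - 5)*3 = ((-4 - 1)/(-5 - 1) - 5)*3 = (-5/(-6) - 5)*3 = (-⅙*(-5) - 5)*3 = (⅚ - 5)*3 = -25/6*3 = -25/2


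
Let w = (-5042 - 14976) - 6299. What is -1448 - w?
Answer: 24869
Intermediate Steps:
w = -26317 (w = -20018 - 6299 = -26317)
-1448 - w = -1448 - 1*(-26317) = -1448 + 26317 = 24869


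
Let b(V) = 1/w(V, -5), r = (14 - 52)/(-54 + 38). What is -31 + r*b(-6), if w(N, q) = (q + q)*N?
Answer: -14861/480 ≈ -30.960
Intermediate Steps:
r = 19/8 (r = -38/(-16) = -38*(-1/16) = 19/8 ≈ 2.3750)
w(N, q) = 2*N*q (w(N, q) = (2*q)*N = 2*N*q)
b(V) = -1/(10*V) (b(V) = 1/(2*V*(-5)) = 1/(-10*V) = -1/(10*V))
-31 + r*b(-6) = -31 + 19*(-⅒/(-6))/8 = -31 + 19*(-⅒*(-⅙))/8 = -31 + (19/8)*(1/60) = -31 + 19/480 = -14861/480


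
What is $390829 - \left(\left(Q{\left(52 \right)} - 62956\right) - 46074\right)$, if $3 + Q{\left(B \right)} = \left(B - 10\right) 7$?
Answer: $499568$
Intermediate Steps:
$Q{\left(B \right)} = -73 + 7 B$ ($Q{\left(B \right)} = -3 + \left(B - 10\right) 7 = -3 + \left(-10 + B\right) 7 = -3 + \left(-70 + 7 B\right) = -73 + 7 B$)
$390829 - \left(\left(Q{\left(52 \right)} - 62956\right) - 46074\right) = 390829 - \left(\left(\left(-73 + 7 \cdot 52\right) - 62956\right) - 46074\right) = 390829 - \left(\left(\left(-73 + 364\right) - 62956\right) - 46074\right) = 390829 - \left(\left(291 - 62956\right) - 46074\right) = 390829 - \left(-62665 - 46074\right) = 390829 - -108739 = 390829 + 108739 = 499568$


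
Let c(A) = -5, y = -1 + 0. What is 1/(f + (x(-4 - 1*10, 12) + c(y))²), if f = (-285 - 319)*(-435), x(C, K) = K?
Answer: 1/262789 ≈ 3.8053e-6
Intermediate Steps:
y = -1
f = 262740 (f = -604*(-435) = 262740)
1/(f + (x(-4 - 1*10, 12) + c(y))²) = 1/(262740 + (12 - 5)²) = 1/(262740 + 7²) = 1/(262740 + 49) = 1/262789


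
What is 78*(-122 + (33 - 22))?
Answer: -8658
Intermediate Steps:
78*(-122 + (33 - 22)) = 78*(-122 + 11) = 78*(-111) = -8658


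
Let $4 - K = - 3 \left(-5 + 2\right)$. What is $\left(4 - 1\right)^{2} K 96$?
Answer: $-4320$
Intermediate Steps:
$K = -5$ ($K = 4 - - 3 \left(-5 + 2\right) = 4 - \left(-3\right) \left(-3\right) = 4 - 9 = -5$)
$\left(4 - 1\right)^{2} K 96 = \left(4 - 1\right)^{2} \left(-5\right) 96 = 3^{2} \left(-5\right) 96 = 9 \left(-5\right) 96 = \left(-45\right) 96 = -4320$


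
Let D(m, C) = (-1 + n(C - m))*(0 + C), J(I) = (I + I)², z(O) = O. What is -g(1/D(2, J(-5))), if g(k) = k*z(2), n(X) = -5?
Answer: 1/300 ≈ 0.0033333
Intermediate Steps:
J(I) = 4*I² (J(I) = (2*I)² = 4*I²)
D(m, C) = -6*C (D(m, C) = (-1 - 5)*(0 + C) = -6*C)
g(k) = 2*k (g(k) = k*2 = 2*k)
-g(1/D(2, J(-5))) = -2/((-24*(-5)²)) = -2/((-24*25)) = -2/((-6*100)) = -2/(-600) = -2*(-1)/600 = -1*(-1/300) = 1/300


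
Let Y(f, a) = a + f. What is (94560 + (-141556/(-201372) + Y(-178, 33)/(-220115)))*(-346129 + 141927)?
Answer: -42794643544398270268/2216249889 ≈ -1.9309e+10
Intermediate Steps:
(94560 + (-141556/(-201372) + Y(-178, 33)/(-220115)))*(-346129 + 141927) = (94560 + (-141556/(-201372) + (33 - 178)/(-220115)))*(-346129 + 141927) = (94560 + (-141556*(-1/201372) - 145*(-1/220115)))*(-204202) = (94560 + (35389/50343 + 29/44023))*(-204202) = (94560 + 1559389894/2216249889)*(-204202) = (209570148893734/2216249889)*(-204202) = -42794643544398270268/2216249889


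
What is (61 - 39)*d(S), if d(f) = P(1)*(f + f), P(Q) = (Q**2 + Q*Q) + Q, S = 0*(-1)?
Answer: 0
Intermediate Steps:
S = 0
P(Q) = Q + 2*Q**2 (P(Q) = (Q**2 + Q**2) + Q = 2*Q**2 + Q = Q + 2*Q**2)
d(f) = 6*f (d(f) = (1*(1 + 2*1))*(f + f) = (1*(1 + 2))*(2*f) = (1*3)*(2*f) = 3*(2*f) = 6*f)
(61 - 39)*d(S) = (61 - 39)*(6*0) = 22*0 = 0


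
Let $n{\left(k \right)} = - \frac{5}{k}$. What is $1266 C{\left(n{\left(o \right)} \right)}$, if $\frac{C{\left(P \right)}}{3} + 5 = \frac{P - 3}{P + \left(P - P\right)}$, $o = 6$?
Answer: $- \frac{7596}{5} \approx -1519.2$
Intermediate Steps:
$C{\left(P \right)} = -15 + \frac{3 \left(-3 + P\right)}{P}$ ($C{\left(P \right)} = -15 + 3 \frac{P - 3}{P + \left(P - P\right)} = -15 + 3 \frac{-3 + P}{P + 0} = -15 + 3 \frac{-3 + P}{P} = -15 + \frac{3 \left(-3 + P\right)}{P}$)
$1266 C{\left(n{\left(o \right)} \right)} = 1266 \left(-12 - \frac{9}{\left(-5\right) \frac{1}{6}}\right) = 1266 \left(-12 - \frac{9}{- \frac{5}{6}}\right) = 1266 \left(-12 - - \frac{54}{5}\right) = 1266 \left(-12 + \frac{54}{5}\right) = 1266 \left(- \frac{6}{5}\right) = - \frac{7596}{5}$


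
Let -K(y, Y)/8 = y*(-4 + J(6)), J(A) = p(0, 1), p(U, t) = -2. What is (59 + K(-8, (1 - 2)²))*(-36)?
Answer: 11700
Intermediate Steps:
J(A) = -2
K(y, Y) = 48*y (K(y, Y) = -8*y*(-4 - 2) = -8*y*(-6) = -(-48)*y = 48*y)
(59 + K(-8, (1 - 2)²))*(-36) = (59 + 48*(-8))*(-36) = (59 - 384)*(-36) = -325*(-36) = 11700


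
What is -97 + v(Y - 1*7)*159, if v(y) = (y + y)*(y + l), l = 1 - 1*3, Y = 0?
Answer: 19937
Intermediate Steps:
l = -2 (l = 1 - 3 = -2)
v(y) = 2*y*(-2 + y) (v(y) = (y + y)*(y - 2) = (2*y)*(-2 + y) = 2*y*(-2 + y))
-97 + v(Y - 1*7)*159 = -97 + (2*(0 - 1*7)*(-2 + (0 - 1*7)))*159 = -97 + (2*(0 - 7)*(-2 + (0 - 7)))*159 = -97 + (2*(-7)*(-2 - 7))*159 = -97 + (2*(-7)*(-9))*159 = -97 + 126*159 = -97 + 20034 = 19937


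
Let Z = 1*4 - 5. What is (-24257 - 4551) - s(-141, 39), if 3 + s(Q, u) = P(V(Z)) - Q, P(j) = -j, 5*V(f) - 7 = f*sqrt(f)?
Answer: -144723/5 - I/5 ≈ -28945.0 - 0.2*I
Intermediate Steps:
Z = -1 (Z = 4 - 5 = -1)
V(f) = 7/5 + f**(3/2)/5 (V(f) = 7/5 + (f*sqrt(f))/5 = 7/5 + f**(3/2)/5)
s(Q, u) = -22/5 - Q + I/5 (s(Q, u) = -3 + (-(7/5 + (-1)**(3/2)/5) - Q) = -3 + (-(7/5 + (-I)/5) - Q) = -3 + (-(7/5 - I/5) - Q) = -3 + ((-7/5 + I/5) - Q) = -3 + (-7/5 - Q + I/5) = -22/5 - Q + I/5)
(-24257 - 4551) - s(-141, 39) = (-24257 - 4551) - (-22/5 - 1*(-141) + I/5) = -28808 - (-22/5 + 141 + I/5) = -28808 - (683/5 + I/5) = -28808 + (-683/5 - I/5) = -144723/5 - I/5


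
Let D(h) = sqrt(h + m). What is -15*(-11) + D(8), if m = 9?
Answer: 165 + sqrt(17) ≈ 169.12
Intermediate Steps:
D(h) = sqrt(9 + h) (D(h) = sqrt(h + 9) = sqrt(9 + h))
-15*(-11) + D(8) = -15*(-11) + sqrt(9 + 8) = 165 + sqrt(17)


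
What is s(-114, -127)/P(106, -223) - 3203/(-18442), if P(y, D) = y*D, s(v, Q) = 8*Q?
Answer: 47224793/217965998 ≈ 0.21666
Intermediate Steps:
P(y, D) = D*y
s(-114, -127)/P(106, -223) - 3203/(-18442) = (8*(-127))/((-223*106)) - 3203/(-18442) = -1016/(-23638) - 3203*(-1/18442) = -1016*(-1/23638) + 3203/18442 = 508/11819 + 3203/18442 = 47224793/217965998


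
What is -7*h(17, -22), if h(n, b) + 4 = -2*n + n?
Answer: 147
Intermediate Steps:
h(n, b) = -4 - n (h(n, b) = -4 + (-2*n + n) = -4 - n)
-7*h(17, -22) = -7*(-4 - 1*17) = -7*(-4 - 17) = -7*(-21) = 147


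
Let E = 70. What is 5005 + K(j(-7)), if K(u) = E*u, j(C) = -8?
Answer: 4445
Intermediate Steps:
K(u) = 70*u
5005 + K(j(-7)) = 5005 + 70*(-8) = 5005 - 560 = 4445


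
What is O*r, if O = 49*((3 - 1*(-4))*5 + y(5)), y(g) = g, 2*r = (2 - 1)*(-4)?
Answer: -3920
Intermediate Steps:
r = -2 (r = ((2 - 1)*(-4))/2 = (1*(-4))/2 = (1/2)*(-4) = -2)
O = 1960 (O = 49*((3 - 1*(-4))*5 + 5) = 49*((3 + 4)*5 + 5) = 49*(7*5 + 5) = 49*(35 + 5) = 49*40 = 1960)
O*r = 1960*(-2) = -3920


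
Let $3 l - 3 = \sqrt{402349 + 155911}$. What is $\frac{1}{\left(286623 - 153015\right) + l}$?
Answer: $\frac{1202481}{160661725669} - \frac{6 \sqrt{139565}}{160661725669} \approx 7.4706 \cdot 10^{-6}$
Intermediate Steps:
$l = 1 + \frac{2 \sqrt{139565}}{3}$ ($l = 1 + \frac{\sqrt{402349 + 155911}}{3} = 1 + \frac{\sqrt{558260}}{3} = 1 + \frac{2 \sqrt{139565}}{3} \approx 250.06$)
$\frac{1}{\left(286623 - 153015\right) + l} = \frac{1}{\left(286623 - 153015\right) + \left(1 + \frac{2 \sqrt{139565}}{3}\right)} = \frac{1}{133608 + \left(1 + \frac{2 \sqrt{139565}}{3}\right)} = \frac{1}{133609 + \frac{2 \sqrt{139565}}{3}}$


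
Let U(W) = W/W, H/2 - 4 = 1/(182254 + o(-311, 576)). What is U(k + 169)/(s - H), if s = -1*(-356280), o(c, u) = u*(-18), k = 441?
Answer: 85943/30619084495 ≈ 2.8068e-6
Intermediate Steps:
o(c, u) = -18*u
H = 687545/85943 (H = 8 + 2/(182254 - 18*576) = 8 + 2/(182254 - 10368) = 8 + 2/171886 = 8 + 2*(1/171886) = 8 + 1/85943 = 687545/85943 ≈ 8.0000)
s = 356280
U(W) = 1
U(k + 169)/(s - H) = 1/(356280 - 1*687545/85943) = 1/(356280 - 687545/85943) = 1/(30619084495/85943) = 1*(85943/30619084495) = 85943/30619084495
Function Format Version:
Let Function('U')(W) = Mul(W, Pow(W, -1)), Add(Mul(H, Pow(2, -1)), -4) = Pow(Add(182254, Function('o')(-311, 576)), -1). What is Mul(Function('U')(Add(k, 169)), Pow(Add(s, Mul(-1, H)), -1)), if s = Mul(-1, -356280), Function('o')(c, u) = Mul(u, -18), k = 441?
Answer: Rational(85943, 30619084495) ≈ 2.8068e-6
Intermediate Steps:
Function('o')(c, u) = Mul(-18, u)
H = Rational(687545, 85943) (H = Add(8, Mul(2, Pow(Add(182254, Mul(-18, 576)), -1))) = Add(8, Mul(2, Pow(Add(182254, -10368), -1))) = Add(8, Mul(2, Pow(171886, -1))) = Add(8, Mul(2, Rational(1, 171886))) = Add(8, Rational(1, 85943)) = Rational(687545, 85943) ≈ 8.0000)
s = 356280
Function('U')(W) = 1
Mul(Function('U')(Add(k, 169)), Pow(Add(s, Mul(-1, H)), -1)) = Mul(1, Pow(Add(356280, Mul(-1, Rational(687545, 85943))), -1)) = Mul(1, Pow(Add(356280, Rational(-687545, 85943)), -1)) = Mul(1, Pow(Rational(30619084495, 85943), -1)) = Mul(1, Rational(85943, 30619084495)) = Rational(85943, 30619084495)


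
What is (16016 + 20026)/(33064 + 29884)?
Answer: 18021/31474 ≈ 0.57257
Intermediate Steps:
(16016 + 20026)/(33064 + 29884) = 36042/62948 = 36042*(1/62948) = 18021/31474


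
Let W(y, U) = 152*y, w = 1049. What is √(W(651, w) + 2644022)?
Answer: √2742974 ≈ 1656.2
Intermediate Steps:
√(W(651, w) + 2644022) = √(152*651 + 2644022) = √(98952 + 2644022) = √2742974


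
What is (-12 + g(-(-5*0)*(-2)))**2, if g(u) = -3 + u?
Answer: 225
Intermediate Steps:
(-12 + g(-(-5*0)*(-2)))**2 = (-12 + (-3 - (-5*0)*(-2)))**2 = (-12 + (-3 - 0*(-2)))**2 = (-12 + (-3 - 1*0))**2 = (-12 + (-3 + 0))**2 = (-12 - 3)**2 = (-15)**2 = 225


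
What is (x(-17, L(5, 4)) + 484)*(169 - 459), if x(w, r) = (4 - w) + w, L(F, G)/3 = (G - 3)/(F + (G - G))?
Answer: -141520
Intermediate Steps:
L(F, G) = 3*(-3 + G)/F (L(F, G) = 3*((G - 3)/(F + (G - G))) = 3*((-3 + G)/(F + 0)) = 3*((-3 + G)/F) = 3*(-3 + G)/F)
x(w, r) = 4
(x(-17, L(5, 4)) + 484)*(169 - 459) = (4 + 484)*(169 - 459) = 488*(-290) = -141520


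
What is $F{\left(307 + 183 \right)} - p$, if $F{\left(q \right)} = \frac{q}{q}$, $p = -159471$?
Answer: $159472$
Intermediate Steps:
$F{\left(q \right)} = 1$
$F{\left(307 + 183 \right)} - p = 1 - -159471 = 1 + 159471 = 159472$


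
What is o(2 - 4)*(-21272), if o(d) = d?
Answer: 42544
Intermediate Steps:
o(2 - 4)*(-21272) = (2 - 4)*(-21272) = -2*(-21272) = 42544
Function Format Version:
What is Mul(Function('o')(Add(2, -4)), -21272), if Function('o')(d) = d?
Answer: 42544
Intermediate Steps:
Mul(Function('o')(Add(2, -4)), -21272) = Mul(Add(2, -4), -21272) = Mul(-2, -21272) = 42544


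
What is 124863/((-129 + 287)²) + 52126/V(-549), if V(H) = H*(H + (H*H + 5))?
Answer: 20622381993995/4123316187252 ≈ 5.0014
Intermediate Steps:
V(H) = H*(5 + H + H²) (V(H) = H*(H + (H² + 5)) = H*(H + (5 + H²)) = H*(5 + H + H²))
124863/((-129 + 287)²) + 52126/V(-549) = 124863/((-129 + 287)²) + 52126/((-549*(5 - 549 + (-549)²))) = 124863/(158²) + 52126/((-549*(5 - 549 + 301401))) = 124863/24964 + 52126/((-549*300857)) = 124863*(1/24964) + 52126/(-165170493) = 124863/24964 + 52126*(-1/165170493) = 124863/24964 - 52126/165170493 = 20622381993995/4123316187252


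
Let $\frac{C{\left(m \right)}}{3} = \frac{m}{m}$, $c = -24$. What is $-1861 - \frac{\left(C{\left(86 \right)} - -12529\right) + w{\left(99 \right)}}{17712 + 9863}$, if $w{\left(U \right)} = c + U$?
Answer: $- \frac{51329682}{27575} \approx -1861.5$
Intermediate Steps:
$C{\left(m \right)} = 3$ ($C{\left(m \right)} = 3 \frac{m}{m} = 3 \cdot 1 = 3$)
$w{\left(U \right)} = -24 + U$
$-1861 - \frac{\left(C{\left(86 \right)} - -12529\right) + w{\left(99 \right)}}{17712 + 9863} = -1861 - \frac{\left(3 - -12529\right) + \left(-24 + 99\right)}{17712 + 9863} = -1861 - \frac{\left(3 + 12529\right) + 75}{27575} = -1861 - \left(12532 + 75\right) \frac{1}{27575} = -1861 - 12607 \cdot \frac{1}{27575} = -1861 - \frac{12607}{27575} = - \frac{51329682}{27575}$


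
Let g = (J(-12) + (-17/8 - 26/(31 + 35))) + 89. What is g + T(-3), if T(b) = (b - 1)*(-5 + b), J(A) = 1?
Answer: 31543/264 ≈ 119.48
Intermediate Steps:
T(b) = (-1 + b)*(-5 + b)
g = 23095/264 (g = (1 + (-17/8 - 26/(31 + 35))) + 89 = (1 + (-17*⅛ - 26/66)) + 89 = (1 + (-17/8 - 26*1/66)) + 89 = (1 + (-17/8 - 13/33)) + 89 = (1 - 665/264) + 89 = -401/264 + 89 = 23095/264 ≈ 87.481)
g + T(-3) = 23095/264 + (5 + (-3)² - 6*(-3)) = 23095/264 + (5 + 9 + 18) = 23095/264 + 32 = 31543/264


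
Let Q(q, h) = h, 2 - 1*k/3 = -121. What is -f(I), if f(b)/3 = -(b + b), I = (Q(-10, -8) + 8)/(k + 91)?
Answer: 0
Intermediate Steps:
k = 369 (k = 6 - 3*(-121) = 6 + 363 = 369)
I = 0 (I = (-8 + 8)/(369 + 91) = 0/460 = 0*(1/460) = 0)
f(b) = -6*b (f(b) = 3*(-(b + b)) = 3*(-2*b) = -6*b)
-f(I) = -(-6)*0 = -1*0 = 0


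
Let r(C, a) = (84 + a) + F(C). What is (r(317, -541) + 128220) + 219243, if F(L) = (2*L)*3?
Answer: 348908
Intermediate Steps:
F(L) = 6*L
r(C, a) = 84 + a + 6*C (r(C, a) = (84 + a) + 6*C = 84 + a + 6*C)
(r(317, -541) + 128220) + 219243 = ((84 - 541 + 6*317) + 128220) + 219243 = ((84 - 541 + 1902) + 128220) + 219243 = (1445 + 128220) + 219243 = 129665 + 219243 = 348908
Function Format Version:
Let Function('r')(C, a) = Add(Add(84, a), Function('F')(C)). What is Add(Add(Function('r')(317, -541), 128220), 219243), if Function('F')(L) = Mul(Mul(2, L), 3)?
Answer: 348908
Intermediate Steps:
Function('F')(L) = Mul(6, L)
Function('r')(C, a) = Add(84, a, Mul(6, C)) (Function('r')(C, a) = Add(Add(84, a), Mul(6, C)) = Add(84, a, Mul(6, C)))
Add(Add(Function('r')(317, -541), 128220), 219243) = Add(Add(Add(84, -541, Mul(6, 317)), 128220), 219243) = Add(Add(Add(84, -541, 1902), 128220), 219243) = Add(Add(1445, 128220), 219243) = Add(129665, 219243) = 348908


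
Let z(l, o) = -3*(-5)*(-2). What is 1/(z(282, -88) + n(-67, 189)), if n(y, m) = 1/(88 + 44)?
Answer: -132/3959 ≈ -0.033342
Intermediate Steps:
z(l, o) = -30 (z(l, o) = 15*(-2) = -30)
n(y, m) = 1/132
1/(z(282, -88) + n(-67, 189)) = 1/(-30 + 1/132) = 1/(-3959/132) = -132/3959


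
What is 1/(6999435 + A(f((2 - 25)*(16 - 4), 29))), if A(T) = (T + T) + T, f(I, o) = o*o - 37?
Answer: 1/7001847 ≈ 1.4282e-7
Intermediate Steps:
f(I, o) = -37 + o² (f(I, o) = o² - 37 = -37 + o²)
A(T) = 3*T (A(T) = 2*T + T = 3*T)
1/(6999435 + A(f((2 - 25)*(16 - 4), 29))) = 1/(6999435 + 3*(-37 + 29²)) = 1/(6999435 + 3*(-37 + 841)) = 1/(6999435 + 3*804) = 1/(6999435 + 2412) = 1/7001847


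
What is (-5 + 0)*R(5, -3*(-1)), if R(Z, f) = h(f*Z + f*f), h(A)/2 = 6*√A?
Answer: -120*√6 ≈ -293.94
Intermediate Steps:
h(A) = 12*√A (h(A) = 2*(6*√A) = 12*√A)
R(Z, f) = 12*√(f² + Z*f) (R(Z, f) = 12*√(f*Z + f*f) = 12*√(Z*f + f²) = 12*√(f² + Z*f))
(-5 + 0)*R(5, -3*(-1)) = (-5 + 0)*(12*√((-3*(-1))*(5 - 3*(-1)))) = -60*√(3*(5 + 3)) = -60*√(3*8) = -60*√24 = -60*2*√6 = -120*√6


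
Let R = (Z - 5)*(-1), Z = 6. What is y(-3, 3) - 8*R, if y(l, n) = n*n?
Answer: 17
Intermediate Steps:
y(l, n) = n²
R = -1 (R = (6 - 5)*(-1) = 1*(-1) = -1)
y(-3, 3) - 8*R = 3² - 8*(-1) = 9 + 8 = 17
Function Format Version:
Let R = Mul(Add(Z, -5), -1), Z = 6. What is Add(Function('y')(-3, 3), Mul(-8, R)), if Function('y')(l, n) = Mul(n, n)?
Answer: 17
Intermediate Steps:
Function('y')(l, n) = Pow(n, 2)
R = -1 (R = Mul(Add(6, -5), -1) = Mul(1, -1) = -1)
Add(Function('y')(-3, 3), Mul(-8, R)) = Add(Pow(3, 2), Mul(-8, -1)) = Add(9, 8) = 17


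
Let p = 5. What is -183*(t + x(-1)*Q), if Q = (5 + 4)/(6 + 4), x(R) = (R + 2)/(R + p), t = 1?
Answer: -8967/40 ≈ -224.18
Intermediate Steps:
x(R) = (2 + R)/(5 + R) (x(R) = (R + 2)/(R + 5) = (2 + R)/(5 + R))
Q = 9/10 ≈ 0.90000
-183*(t + x(-1)*Q) = -183*(1 + ((2 - 1)/(5 - 1))*(9/10)) = -183*(1 + (1/4)*(9/10)) = -183*(1 + 9/40) = -183*49/40 = -8967/40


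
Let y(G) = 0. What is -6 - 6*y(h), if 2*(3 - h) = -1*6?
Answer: -6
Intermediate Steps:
h = 6 (h = 3 - (-1)*6/2 = 3 - 1/2*(-6) = 3 + 3 = 6)
-6 - 6*y(h) = -6 - 6*0 = -6 + 0 = -6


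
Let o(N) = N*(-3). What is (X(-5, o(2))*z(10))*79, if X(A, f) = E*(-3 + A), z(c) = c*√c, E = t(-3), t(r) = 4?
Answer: -25280*√10 ≈ -79942.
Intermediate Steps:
E = 4
z(c) = c^(3/2)
o(N) = -3*N
X(A, f) = -12 + 4*A (X(A, f) = 4*(-3 + A) = -12 + 4*A)
(X(-5, o(2))*z(10))*79 = ((-12 + 4*(-5))*10^(3/2))*79 = ((-12 - 20)*(10*√10))*79 = -320*√10*79 = -25280*√10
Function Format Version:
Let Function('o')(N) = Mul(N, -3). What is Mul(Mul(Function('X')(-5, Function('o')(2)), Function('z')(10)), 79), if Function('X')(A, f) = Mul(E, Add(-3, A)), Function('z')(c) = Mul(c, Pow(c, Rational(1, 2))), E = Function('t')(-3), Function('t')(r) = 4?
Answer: Mul(-25280, Pow(10, Rational(1, 2))) ≈ -79942.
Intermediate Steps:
E = 4
Function('z')(c) = Pow(c, Rational(3, 2))
Function('o')(N) = Mul(-3, N)
Function('X')(A, f) = Add(-12, Mul(4, A)) (Function('X')(A, f) = Mul(4, Add(-3, A)) = Add(-12, Mul(4, A)))
Mul(Mul(Function('X')(-5, Function('o')(2)), Function('z')(10)), 79) = Mul(Mul(Add(-12, Mul(4, -5)), Pow(10, Rational(3, 2))), 79) = Mul(Mul(Add(-12, -20), Mul(10, Pow(10, Rational(1, 2)))), 79) = Mul(Mul(-32, Mul(10, Pow(10, Rational(1, 2)))), 79) = Mul(Mul(-320, Pow(10, Rational(1, 2))), 79) = Mul(-25280, Pow(10, Rational(1, 2)))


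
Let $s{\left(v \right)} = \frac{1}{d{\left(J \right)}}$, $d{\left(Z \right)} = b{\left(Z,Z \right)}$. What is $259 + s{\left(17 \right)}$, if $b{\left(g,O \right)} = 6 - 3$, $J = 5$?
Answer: $\frac{778}{3} \approx 259.33$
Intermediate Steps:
$b{\left(g,O \right)} = 3$
$d{\left(Z \right)} = 3$
$s{\left(v \right)} = \frac{1}{3}$
$259 + s{\left(17 \right)} = 259 + \frac{1}{3} = \frac{778}{3}$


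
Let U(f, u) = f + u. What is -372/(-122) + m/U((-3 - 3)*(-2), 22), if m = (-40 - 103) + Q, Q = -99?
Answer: -4219/1037 ≈ -4.0685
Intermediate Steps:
m = -242 (m = (-40 - 103) - 99 = -143 - 99 = -242)
-372/(-122) + m/U((-3 - 3)*(-2), 22) = -372/(-122) - 242/((-3 - 3)*(-2) + 22) = -372*(-1/122) - 242/(-6*(-2) + 22) = 186/61 - 242/(12 + 22) = 186/61 - 242/34 = 186/61 - 242*1/34 = 186/61 - 121/17 = -4219/1037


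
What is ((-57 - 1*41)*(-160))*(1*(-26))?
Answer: -407680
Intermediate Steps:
((-57 - 1*41)*(-160))*(1*(-26)) = ((-57 - 41)*(-160))*(-26) = -98*(-160)*(-26) = 15680*(-26) = -407680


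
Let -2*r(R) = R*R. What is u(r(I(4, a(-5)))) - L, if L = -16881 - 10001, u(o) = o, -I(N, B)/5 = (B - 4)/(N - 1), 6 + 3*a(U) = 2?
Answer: 2174242/81 ≈ 26843.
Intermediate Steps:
a(U) = -4/3 (a(U) = -2 + (1/3)*2 = -2 + 2/3 = -4/3)
I(N, B) = -5*(-4 + B)/(-1 + N) (I(N, B) = -5*(B - 4)/(N - 1) = -5*(-4 + B)/(-1 + N))
r(R) = -R**2/2 (r(R) = -R*R/2 = -R**2/2)
L = -26882
u(r(I(4, a(-5)))) - L = -25*(4 - 1*(-4/3))**2/(-1 + 4)**2/2 - 1*(-26882) = -25*(4 + 4/3)**2/9/2 + 26882 = -(5*(1/3)*(16/3))**2/2 + 26882 = -(80/9)**2/2 + 26882 = -1/2*6400/81 + 26882 = -3200/81 + 26882 = 2174242/81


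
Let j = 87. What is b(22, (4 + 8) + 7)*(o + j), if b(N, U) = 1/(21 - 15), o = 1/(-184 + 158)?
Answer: 2261/156 ≈ 14.494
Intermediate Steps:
o = -1/26 (o = 1/(-26) = -1/26 ≈ -0.038462)
b(N, U) = ⅙ (b(N, U) = 1/6 = ⅙)
b(22, (4 + 8) + 7)*(o + j) = (-1/26 + 87)/6 = (⅙)*(2261/26) = 2261/156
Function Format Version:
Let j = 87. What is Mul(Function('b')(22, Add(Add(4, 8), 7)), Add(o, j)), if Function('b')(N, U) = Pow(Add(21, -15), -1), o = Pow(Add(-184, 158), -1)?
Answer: Rational(2261, 156) ≈ 14.494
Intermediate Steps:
o = Rational(-1, 26) (o = Pow(-26, -1) = Rational(-1, 26) ≈ -0.038462)
Function('b')(N, U) = Rational(1, 6) (Function('b')(N, U) = Pow(6, -1) = Rational(1, 6))
Mul(Function('b')(22, Add(Add(4, 8), 7)), Add(o, j)) = Mul(Rational(1, 6), Add(Rational(-1, 26), 87)) = Mul(Rational(1, 6), Rational(2261, 26)) = Rational(2261, 156)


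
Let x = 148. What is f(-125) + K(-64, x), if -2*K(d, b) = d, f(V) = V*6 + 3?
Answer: -715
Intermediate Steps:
f(V) = 3 + 6*V (f(V) = 6*V + 3 = 3 + 6*V)
K(d, b) = -d/2
f(-125) + K(-64, x) = (3 + 6*(-125)) - 1/2*(-64) = (3 - 750) + 32 = -747 + 32 = -715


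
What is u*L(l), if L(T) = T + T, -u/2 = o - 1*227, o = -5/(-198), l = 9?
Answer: 89882/11 ≈ 8171.1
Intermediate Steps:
o = 5/198 (o = -5*(-1/198) = 5/198 ≈ 0.025253)
u = 44941/99 (u = -2*(5/198 - 1*227) = -2*(5/198 - 227) = -2*(-44941/198) = 44941/99 ≈ 453.95)
L(T) = 2*T
u*L(l) = 44941*(2*9)/99 = (44941/99)*18 = 89882/11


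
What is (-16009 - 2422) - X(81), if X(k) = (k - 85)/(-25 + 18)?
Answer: -129021/7 ≈ -18432.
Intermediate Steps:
X(k) = 85/7 - k/7 (X(k) = (-85 + k)/(-7) = (-85 + k)*(-1/7) = 85/7 - k/7)
(-16009 - 2422) - X(81) = (-16009 - 2422) - (85/7 - 1/7*81) = -18431 - (85/7 - 81/7) = -18431 - 1*4/7 = -18431 - 4/7 = -129021/7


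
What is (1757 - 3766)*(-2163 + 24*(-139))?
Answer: 11047491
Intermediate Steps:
(1757 - 3766)*(-2163 + 24*(-139)) = -2009*(-2163 - 3336) = -2009*(-5499) = 11047491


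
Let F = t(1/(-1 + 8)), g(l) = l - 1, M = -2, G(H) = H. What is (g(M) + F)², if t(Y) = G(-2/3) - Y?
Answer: 6400/441 ≈ 14.512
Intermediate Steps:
t(Y) = -⅔ - Y (t(Y) = -2/3 - Y = -2*⅓ - Y = -⅔ - Y)
g(l) = -1 + l
F = -17/21 (F = -⅔ - 1/(-1 + 8) = -⅔ - 1/7 = -⅔ - 1*⅐ = -⅔ - ⅐ = -17/21 ≈ -0.80952)
(g(M) + F)² = ((-1 - 2) - 17/21)² = (-3 - 17/21)² = (-80/21)² = 6400/441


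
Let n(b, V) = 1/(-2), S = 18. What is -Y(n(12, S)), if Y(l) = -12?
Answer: 12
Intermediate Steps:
n(b, V) = -1/2
-Y(n(12, S)) = -1*(-12) = 12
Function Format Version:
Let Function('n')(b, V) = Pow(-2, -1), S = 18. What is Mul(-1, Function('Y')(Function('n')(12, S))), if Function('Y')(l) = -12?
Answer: 12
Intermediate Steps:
Function('n')(b, V) = Rational(-1, 2)
Mul(-1, Function('Y')(Function('n')(12, S))) = Mul(-1, -12) = 12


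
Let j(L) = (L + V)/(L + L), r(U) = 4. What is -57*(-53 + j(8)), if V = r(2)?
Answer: 11913/4 ≈ 2978.3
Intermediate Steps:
V = 4
j(L) = (4 + L)/(2*L) (j(L) = (L + 4)/(L + L) = (4 + L)/((2*L)) = (4 + L)*(1/(2*L)) = (4 + L)/(2*L))
-57*(-53 + j(8)) = -57*(-53 + (½)*(4 + 8)/8) = -57*(-53 + (½)*(⅛)*12) = -57*(-53 + ¾) = -57*(-209/4) = 11913/4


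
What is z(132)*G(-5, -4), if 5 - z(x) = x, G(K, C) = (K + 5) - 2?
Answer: 254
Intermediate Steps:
G(K, C) = 3 + K (G(K, C) = (5 + K) - 2 = 3 + K)
z(x) = 5 - x
z(132)*G(-5, -4) = (5 - 1*132)*(3 - 5) = (5 - 132)*(-2) = -127*(-2) = 254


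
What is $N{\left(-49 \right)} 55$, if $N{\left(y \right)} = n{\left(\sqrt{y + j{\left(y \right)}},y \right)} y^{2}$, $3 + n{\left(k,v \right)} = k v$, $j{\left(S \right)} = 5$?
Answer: $-396165 - 12941390 i \sqrt{11} \approx -3.9617 \cdot 10^{5} - 4.2922 \cdot 10^{7} i$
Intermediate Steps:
$n{\left(k,v \right)} = -3 + k v$
$N{\left(y \right)} = y^{2} \left(-3 + y \sqrt{5 + y}\right)$ ($N{\left(y \right)} = \left(-3 + \sqrt{y + 5} y\right) y^{2} = \left(-3 + \sqrt{5 + y} y\right) y^{2} = \left(-3 + y \sqrt{5 + y}\right) y^{2} = y^{2} \left(-3 + y \sqrt{5 + y}\right)$)
$N{\left(-49 \right)} 55 = \left(-49\right)^{2} \left(-3 - 49 \sqrt{5 - 49}\right) 55 = 2401 \left(-3 - 49 \sqrt{-44}\right) 55 = 2401 \left(-3 - 49 \cdot 2 i \sqrt{11}\right) 55 = 2401 \left(-3 - 98 i \sqrt{11}\right) 55 = \left(-7203 - 235298 i \sqrt{11}\right) 55 = -396165 - 12941390 i \sqrt{11}$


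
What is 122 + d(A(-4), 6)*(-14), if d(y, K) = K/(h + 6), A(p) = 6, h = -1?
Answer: 526/5 ≈ 105.20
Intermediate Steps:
d(y, K) = K/5 (d(y, K) = K/(-1 + 6) = K/5)
122 + d(A(-4), 6)*(-14) = 122 + ((⅕)*6)*(-14) = 122 + (6/5)*(-14) = 122 - 84/5 = 526/5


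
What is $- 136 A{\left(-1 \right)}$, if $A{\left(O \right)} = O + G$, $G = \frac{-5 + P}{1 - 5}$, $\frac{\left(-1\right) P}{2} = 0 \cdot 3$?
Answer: $-34$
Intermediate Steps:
$P = 0$ ($P = - 2 \cdot 0 \cdot 3 = \left(-2\right) 0 = 0$)
$G = \frac{5}{4}$ ($G = \frac{-5 + 0}{1 - 5} = - \frac{5}{-4} = \left(-5\right) \left(- \frac{1}{4}\right) = \frac{5}{4} \approx 1.25$)
$A{\left(O \right)} = \frac{5}{4} + O$ ($A{\left(O \right)} = O + \frac{5}{4} = \frac{5}{4} + O$)
$- 136 A{\left(-1 \right)} = - 136 \left(\frac{5}{4} - 1\right) = \left(-136\right) \frac{1}{4} = -34$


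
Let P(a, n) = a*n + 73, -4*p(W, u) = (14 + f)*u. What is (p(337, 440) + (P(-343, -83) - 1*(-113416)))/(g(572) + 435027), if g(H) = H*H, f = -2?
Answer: 140638/762211 ≈ 0.18451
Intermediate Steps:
p(W, u) = -3*u (p(W, u) = -(14 - 2)*u/4 = -3*u)
P(a, n) = 73 + a*n
g(H) = H²
(p(337, 440) + (P(-343, -83) - 1*(-113416)))/(g(572) + 435027) = (-3*440 + ((73 - 343*(-83)) - 1*(-113416)))/(572² + 435027) = (-1320 + ((73 + 28469) + 113416))/(327184 + 435027) = (-1320 + (28542 + 113416))/762211 = (-1320 + 141958)*(1/762211) = 140638*(1/762211) = 140638/762211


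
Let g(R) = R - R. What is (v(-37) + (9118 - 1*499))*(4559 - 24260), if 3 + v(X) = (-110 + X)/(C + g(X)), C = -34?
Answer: -5774185791/34 ≈ -1.6983e+8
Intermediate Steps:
g(R) = 0
v(X) = 4/17 - X/34 (v(X) = -3 + (-110 + X)/(-34 + 0) = -3 + (-110 + X)/(-34) = -3 + (-110 + X)*(-1/34) = -3 + (55/17 - X/34) = 4/17 - X/34)
(v(-37) + (9118 - 1*499))*(4559 - 24260) = ((4/17 - 1/34*(-37)) + (9118 - 1*499))*(4559 - 24260) = ((4/17 + 37/34) + (9118 - 499))*(-19701) = (45/34 + 8619)*(-19701) = (293091/34)*(-19701) = -5774185791/34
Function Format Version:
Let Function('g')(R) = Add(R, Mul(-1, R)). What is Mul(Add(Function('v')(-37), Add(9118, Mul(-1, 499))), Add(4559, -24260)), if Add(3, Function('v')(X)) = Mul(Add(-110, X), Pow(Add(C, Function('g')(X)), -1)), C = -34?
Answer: Rational(-5774185791, 34) ≈ -1.6983e+8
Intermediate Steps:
Function('g')(R) = 0
Function('v')(X) = Add(Rational(4, 17), Mul(Rational(-1, 34), X)) (Function('v')(X) = Add(-3, Mul(Add(-110, X), Pow(Add(-34, 0), -1))) = Add(-3, Mul(Add(-110, X), Pow(-34, -1))) = Add(-3, Mul(Add(-110, X), Rational(-1, 34))) = Add(-3, Add(Rational(55, 17), Mul(Rational(-1, 34), X))) = Add(Rational(4, 17), Mul(Rational(-1, 34), X)))
Mul(Add(Function('v')(-37), Add(9118, Mul(-1, 499))), Add(4559, -24260)) = Mul(Add(Add(Rational(4, 17), Mul(Rational(-1, 34), -37)), Add(9118, Mul(-1, 499))), Add(4559, -24260)) = Mul(Add(Add(Rational(4, 17), Rational(37, 34)), Add(9118, -499)), -19701) = Mul(Add(Rational(45, 34), 8619), -19701) = Mul(Rational(293091, 34), -19701) = Rational(-5774185791, 34)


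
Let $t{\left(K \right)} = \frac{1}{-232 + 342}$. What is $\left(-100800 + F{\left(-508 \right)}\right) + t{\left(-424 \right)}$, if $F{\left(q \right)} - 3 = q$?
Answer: $- \frac{11143549}{110} \approx -1.0131 \cdot 10^{5}$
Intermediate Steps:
$F{\left(q \right)} = 3 + q$
$t{\left(K \right)} = \frac{1}{110}$
$\left(-100800 + F{\left(-508 \right)}\right) + t{\left(-424 \right)} = \left(-100800 + \left(3 - 508\right)\right) + \frac{1}{110} = \left(-100800 - 505\right) + \frac{1}{110} = -101305 + \frac{1}{110} = - \frac{11143549}{110}$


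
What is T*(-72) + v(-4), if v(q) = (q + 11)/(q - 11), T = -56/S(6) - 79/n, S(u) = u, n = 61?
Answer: 699773/915 ≈ 764.78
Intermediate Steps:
T = -1945/183 (T = -56/6 - 79/61 = -56*1/6 - 79*1/61 = -28/3 - 79/61 = -1945/183 ≈ -10.628)
v(q) = (11 + q)/(-11 + q)
T*(-72) + v(-4) = -1945/183*(-72) + (11 - 4)/(-11 - 4) = 46680/61 + 7/(-15) = 46680/61 - 1/15*7 = 46680/61 - 7/15 = 699773/915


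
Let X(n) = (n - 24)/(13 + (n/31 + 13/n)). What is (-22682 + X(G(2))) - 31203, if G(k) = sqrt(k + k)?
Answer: -65363869/1213 ≈ -53886.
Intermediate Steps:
G(k) = sqrt(2)*sqrt(k) (G(k) = sqrt(2*k) = sqrt(2)*sqrt(k))
X(n) = (-24 + n)/(13 + 13/n + n/31) (X(n) = (-24 + n)/(13 + (n*(1/31) + 13/n)) = (-24 + n)/(13 + (n/31 + 13/n)) = (-24 + n)/(13 + (13/n + n/31)) = (-24 + n)/(13 + 13/n + n/31))
(-22682 + X(G(2))) - 31203 = (-22682 + 31*(sqrt(2)*sqrt(2))*(-24 + sqrt(2)*sqrt(2))/(403 + (sqrt(2)*sqrt(2))**2 + 403*(sqrt(2)*sqrt(2)))) - 31203 = (-22682 + 31*2*(-24 + 2)/(403 + 2**2 + 403*2)) - 31203 = (-22682 + 31*2*(-22)/(403 + 4 + 806)) - 31203 = (-22682 + 31*2*(-22)/1213) - 31203 = (-22682 + 31*2*(1/1213)*(-22)) - 31203 = (-22682 - 1364/1213) - 31203 = -27514630/1213 - 31203 = -65363869/1213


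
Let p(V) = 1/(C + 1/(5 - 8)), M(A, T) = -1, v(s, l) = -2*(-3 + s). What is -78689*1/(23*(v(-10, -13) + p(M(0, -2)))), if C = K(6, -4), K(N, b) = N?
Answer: -1337713/10235 ≈ -130.70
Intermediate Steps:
C = 6
v(s, l) = 6 - 2*s
p(V) = 3/17 (p(V) = 1/(6 + 1/(5 - 8)) = 1/(6 + 1/(-3)) = 1/(6 - 1/3) = 1/(17/3) = 3/17)
-78689*1/(23*(v(-10, -13) + p(M(0, -2)))) = -78689*1/(23*((6 - 2*(-10)) + 3/17)) = -78689*1/(23*((6 + 20) + 3/17)) = -78689*1/(23*(26 + 3/17)) = -78689/(23*(445/17)) = -78689/10235/17 = -78689*17/10235 = -1337713/10235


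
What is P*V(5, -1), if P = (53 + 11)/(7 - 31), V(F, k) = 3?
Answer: -8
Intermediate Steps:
P = -8/3 (P = 64/(-24) = 64*(-1/24) = -8/3 ≈ -2.6667)
P*V(5, -1) = -8/3*3 = -8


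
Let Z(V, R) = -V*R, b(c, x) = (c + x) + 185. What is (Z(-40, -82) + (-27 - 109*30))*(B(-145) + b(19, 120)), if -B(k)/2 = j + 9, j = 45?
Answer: -1420632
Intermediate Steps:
b(c, x) = 185 + c + x
Z(V, R) = -R*V
B(k) = -108 (B(k) = -2*(45 + 9) = -2*54 = -108)
(Z(-40, -82) + (-27 - 109*30))*(B(-145) + b(19, 120)) = (-1*(-82)*(-40) + (-27 - 109*30))*(-108 + (185 + 19 + 120)) = (-3280 + (-27 - 3270))*(-108 + 324) = (-3280 - 3297)*216 = -6577*216 = -1420632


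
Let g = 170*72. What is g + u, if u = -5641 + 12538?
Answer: 19137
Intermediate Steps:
g = 12240
u = 6897
g + u = 12240 + 6897 = 19137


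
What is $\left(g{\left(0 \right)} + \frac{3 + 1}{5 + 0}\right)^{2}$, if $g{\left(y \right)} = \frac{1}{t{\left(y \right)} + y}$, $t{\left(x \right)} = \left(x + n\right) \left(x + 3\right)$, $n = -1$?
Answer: $\frac{49}{225} \approx 0.21778$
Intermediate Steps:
$t{\left(x \right)} = \left(-1 + x\right) \left(3 + x\right)$ ($t{\left(x \right)} = \left(x - 1\right) \left(x + 3\right) = \left(-1 + x\right) \left(3 + x\right)$)
$g{\left(y \right)} = \frac{1}{-3 + y^{2} + 3 y}$ ($g{\left(y \right)} = \frac{1}{\left(-3 + y^{2} + 2 y\right) + y} = \frac{1}{-3 + y^{2} + 3 y}$)
$\left(g{\left(0 \right)} + \frac{3 + 1}{5 + 0}\right)^{2} = \left(\frac{1}{-3 + 0^{2} + 3 \cdot 0} + \frac{3 + 1}{5 + 0}\right)^{2} = \left(\frac{1}{-3 + 0 + 0} + \frac{4}{5}\right)^{2} = \left(\frac{1}{-3} + 4 \cdot \frac{1}{5}\right)^{2} = \left(- \frac{1}{3} + \frac{4}{5}\right)^{2} = \left(\frac{7}{15}\right)^{2} = \frac{49}{225}$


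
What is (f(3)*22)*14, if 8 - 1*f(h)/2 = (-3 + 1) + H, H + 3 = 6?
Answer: 4312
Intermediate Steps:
H = 3 (H = -3 + 6 = 3)
f(h) = 14 (f(h) = 16 - 2*((-3 + 1) + 3) = 16 - 2*(-2 + 3) = 16 - 2*1 = 16 - 2 = 14)
(f(3)*22)*14 = (14*22)*14 = 308*14 = 4312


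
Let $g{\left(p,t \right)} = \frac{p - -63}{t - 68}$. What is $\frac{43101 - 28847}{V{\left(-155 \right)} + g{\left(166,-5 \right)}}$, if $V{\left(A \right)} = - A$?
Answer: $\frac{520271}{5543} \approx 93.861$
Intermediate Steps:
$g{\left(p,t \right)} = \frac{63 + p}{-68 + t}$ ($g{\left(p,t \right)} = \frac{p + \left(-34 + 97\right)}{-68 + t} = \frac{p + 63}{-68 + t} = \frac{63 + p}{-68 + t}$)
$\frac{43101 - 28847}{V{\left(-155 \right)} + g{\left(166,-5 \right)}} = \frac{43101 - 28847}{\left(-1\right) \left(-155\right) + \frac{63 + 166}{-68 - 5}} = \frac{14254}{155 + \frac{1}{-73} \cdot 229} = \frac{14254}{155 - \frac{229}{73}} = \frac{14254}{\frac{11086}{73}} = 14254 \cdot \frac{73}{11086} = \frac{520271}{5543}$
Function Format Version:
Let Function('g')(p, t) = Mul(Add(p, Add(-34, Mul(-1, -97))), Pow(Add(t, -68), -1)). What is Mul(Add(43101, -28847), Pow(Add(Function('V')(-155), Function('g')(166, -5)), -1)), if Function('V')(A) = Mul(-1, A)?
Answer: Rational(520271, 5543) ≈ 93.861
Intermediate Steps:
Function('g')(p, t) = Mul(Pow(Add(-68, t), -1), Add(63, p)) (Function('g')(p, t) = Mul(Add(p, Add(-34, 97)), Pow(Add(-68, t), -1)) = Mul(Add(p, 63), Pow(Add(-68, t), -1)) = Mul(Add(63, p), Pow(Add(-68, t), -1)) = Mul(Pow(Add(-68, t), -1), Add(63, p)))
Mul(Add(43101, -28847), Pow(Add(Function('V')(-155), Function('g')(166, -5)), -1)) = Mul(Add(43101, -28847), Pow(Add(Mul(-1, -155), Mul(Pow(Add(-68, -5), -1), Add(63, 166))), -1)) = Mul(14254, Pow(Add(155, Mul(Pow(-73, -1), 229)), -1)) = Mul(14254, Pow(Add(155, Mul(Rational(-1, 73), 229)), -1)) = Mul(14254, Pow(Add(155, Rational(-229, 73)), -1)) = Mul(14254, Pow(Rational(11086, 73), -1)) = Mul(14254, Rational(73, 11086)) = Rational(520271, 5543)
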